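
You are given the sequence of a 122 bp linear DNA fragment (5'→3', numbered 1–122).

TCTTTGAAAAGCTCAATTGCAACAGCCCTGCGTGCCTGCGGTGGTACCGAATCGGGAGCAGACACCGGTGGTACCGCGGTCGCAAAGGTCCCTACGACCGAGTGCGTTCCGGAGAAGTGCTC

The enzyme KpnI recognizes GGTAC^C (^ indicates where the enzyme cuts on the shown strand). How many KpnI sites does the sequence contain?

2

GGTACC occurs starting at positions 43, 70.
KpnI cuts at 2 sites.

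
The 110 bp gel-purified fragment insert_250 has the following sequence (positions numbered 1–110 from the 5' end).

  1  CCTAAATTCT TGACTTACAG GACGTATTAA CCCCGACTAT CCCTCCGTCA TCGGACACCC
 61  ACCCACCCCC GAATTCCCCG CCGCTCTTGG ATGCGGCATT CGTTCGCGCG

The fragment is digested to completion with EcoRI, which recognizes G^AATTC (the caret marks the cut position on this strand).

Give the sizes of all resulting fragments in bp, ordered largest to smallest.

71, 39 bp

The EcoRI site (GAATTC) starts at position 71.
EcoRI cuts after the first base of each site, so after position 71.
Linear molecule, 1 cut → 2 fragments:
  1–71 → 71 bp
  72–110 → 39 bp
Sorted largest to smallest: 71, 39 bp.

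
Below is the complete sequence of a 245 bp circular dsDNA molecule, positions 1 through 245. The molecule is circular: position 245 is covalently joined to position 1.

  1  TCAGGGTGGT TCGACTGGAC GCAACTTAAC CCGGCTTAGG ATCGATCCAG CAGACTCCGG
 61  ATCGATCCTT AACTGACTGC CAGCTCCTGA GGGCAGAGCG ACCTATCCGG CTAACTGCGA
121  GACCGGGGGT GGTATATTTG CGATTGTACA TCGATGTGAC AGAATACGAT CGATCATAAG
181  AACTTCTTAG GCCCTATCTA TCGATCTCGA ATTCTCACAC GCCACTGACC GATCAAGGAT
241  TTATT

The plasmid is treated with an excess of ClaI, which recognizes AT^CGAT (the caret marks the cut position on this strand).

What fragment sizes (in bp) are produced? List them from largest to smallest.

89, 86, 31, 20, 19 bp

ClaI sites (ATCGAT) start at positions 41, 61, 150, 169, 200.
ClaI cuts after base 2 of each site, so after positions 42, 62, 151, 170, 201.
Circular molecule, 5 cuts → 5 fragments:
  43–62 → 20 bp
  63–151 → 89 bp
  152–170 → 19 bp
  171–201 → 31 bp
  202–245 then 1–42 → 44 + 42 = 86 bp
Sorted largest to smallest: 89, 86, 31, 20, 19 bp.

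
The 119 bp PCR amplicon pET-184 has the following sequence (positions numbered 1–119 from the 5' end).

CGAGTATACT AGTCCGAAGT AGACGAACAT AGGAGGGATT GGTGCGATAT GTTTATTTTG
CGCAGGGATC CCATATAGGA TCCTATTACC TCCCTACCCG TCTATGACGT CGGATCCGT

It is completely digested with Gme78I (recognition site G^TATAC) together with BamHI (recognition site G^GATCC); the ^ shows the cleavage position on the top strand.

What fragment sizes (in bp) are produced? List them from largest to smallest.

The Gme78I site (GTATAC) starts at position 4.
Gme78I cuts after the first base of each site, so after position 4.
BamHI sites (GGATCC) start at positions 66, 78, 112.
BamHI cuts after the first base of each site, so after positions 66, 78, 112.
Combined cut positions: 4, 66, 78, 112.
Linear molecule, 4 cuts → 5 fragments:
  1–4 → 4 bp
  5–66 → 62 bp
  67–78 → 12 bp
  79–112 → 34 bp
  113–119 → 7 bp
Sorted largest to smallest: 62, 34, 12, 7, 4 bp.

62, 34, 12, 7, 4 bp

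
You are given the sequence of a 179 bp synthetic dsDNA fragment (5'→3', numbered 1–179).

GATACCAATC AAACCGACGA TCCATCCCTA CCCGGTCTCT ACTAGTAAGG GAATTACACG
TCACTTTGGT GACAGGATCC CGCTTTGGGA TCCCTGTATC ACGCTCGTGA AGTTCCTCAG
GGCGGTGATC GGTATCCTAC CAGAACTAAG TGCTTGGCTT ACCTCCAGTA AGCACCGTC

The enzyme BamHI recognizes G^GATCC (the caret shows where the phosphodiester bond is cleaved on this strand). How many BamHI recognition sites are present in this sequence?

GGATCC occurs starting at positions 75, 88.
BamHI cuts at 2 sites.

2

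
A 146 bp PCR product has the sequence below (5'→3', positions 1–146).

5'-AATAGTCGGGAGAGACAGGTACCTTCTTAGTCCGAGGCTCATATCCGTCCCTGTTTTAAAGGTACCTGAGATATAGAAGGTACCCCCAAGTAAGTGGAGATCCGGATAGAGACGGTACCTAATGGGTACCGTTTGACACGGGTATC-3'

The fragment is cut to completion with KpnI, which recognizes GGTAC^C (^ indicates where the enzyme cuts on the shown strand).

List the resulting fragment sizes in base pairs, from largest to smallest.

KpnI sites (GGTACC) start at positions 18, 61, 79, 114, 125.
KpnI cuts after base 5 of each site (before the last base), so after positions 22, 65, 83, 118, 129.
Linear molecule, 5 cuts → 6 fragments:
  1–22 → 22 bp
  23–65 → 43 bp
  66–83 → 18 bp
  84–118 → 35 bp
  119–129 → 11 bp
  130–146 → 17 bp
Sorted largest to smallest: 43, 35, 22, 18, 17, 11 bp.

43, 35, 22, 18, 17, 11 bp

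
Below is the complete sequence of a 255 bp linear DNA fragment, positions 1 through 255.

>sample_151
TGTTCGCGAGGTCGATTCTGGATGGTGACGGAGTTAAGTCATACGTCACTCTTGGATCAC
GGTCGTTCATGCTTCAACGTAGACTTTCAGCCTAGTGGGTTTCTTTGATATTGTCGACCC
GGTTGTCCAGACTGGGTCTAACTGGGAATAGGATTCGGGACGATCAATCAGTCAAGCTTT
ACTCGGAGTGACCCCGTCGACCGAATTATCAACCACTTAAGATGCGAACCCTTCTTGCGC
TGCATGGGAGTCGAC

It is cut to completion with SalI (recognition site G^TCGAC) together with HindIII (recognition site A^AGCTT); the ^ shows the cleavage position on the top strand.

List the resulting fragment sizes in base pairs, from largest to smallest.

SalI sites (GTCGAC) start at positions 113, 196, 250.
SalI cuts after the first base of each site, so after positions 113, 196, 250.
The HindIII site (AAGCTT) starts at position 174.
HindIII cuts after the first base of each site, so after position 174.
Combined cut positions: 113, 174, 196, 250.
Linear molecule, 4 cuts → 5 fragments:
  1–113 → 113 bp
  114–174 → 61 bp
  175–196 → 22 bp
  197–250 → 54 bp
  251–255 → 5 bp
Sorted largest to smallest: 113, 61, 54, 22, 5 bp.

113, 61, 54, 22, 5 bp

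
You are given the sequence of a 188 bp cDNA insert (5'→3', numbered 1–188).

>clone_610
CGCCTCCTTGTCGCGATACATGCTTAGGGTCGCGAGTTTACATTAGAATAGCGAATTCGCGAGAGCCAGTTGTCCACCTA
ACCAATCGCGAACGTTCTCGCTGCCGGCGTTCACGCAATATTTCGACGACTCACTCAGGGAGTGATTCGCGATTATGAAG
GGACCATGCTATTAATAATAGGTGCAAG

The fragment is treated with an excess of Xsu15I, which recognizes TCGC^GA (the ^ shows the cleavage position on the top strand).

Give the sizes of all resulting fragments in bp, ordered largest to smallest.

Xsu15I sites (TCGCGA) start at positions 11, 30, 57, 86, 147.
Xsu15I cuts after base 4 of each site, so after positions 14, 33, 60, 89, 150.
Linear molecule, 5 cuts → 6 fragments:
  1–14 → 14 bp
  15–33 → 19 bp
  34–60 → 27 bp
  61–89 → 29 bp
  90–150 → 61 bp
  151–188 → 38 bp
Sorted largest to smallest: 61, 38, 29, 27, 19, 14 bp.

61, 38, 29, 27, 19, 14 bp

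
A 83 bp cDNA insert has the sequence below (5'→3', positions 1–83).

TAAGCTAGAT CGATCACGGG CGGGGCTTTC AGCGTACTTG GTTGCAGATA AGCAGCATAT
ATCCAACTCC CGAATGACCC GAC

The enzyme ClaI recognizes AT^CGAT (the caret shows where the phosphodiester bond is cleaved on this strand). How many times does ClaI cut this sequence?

ATCGAT occurs starting at position 9.
ClaI cuts at 1 site.

1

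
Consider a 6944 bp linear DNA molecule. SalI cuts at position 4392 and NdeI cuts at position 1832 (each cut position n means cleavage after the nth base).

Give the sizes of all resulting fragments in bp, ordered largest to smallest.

2560, 2552, 1832 bp

Combined cut positions (sorted): 1832, 4392.
Linear molecule, 2 cuts → 3 fragments:
  1832 − 0 = 1832 bp
  4392 − 1832 = 2560 bp
  6944 − 4392 = 2552 bp
Sorted largest to smallest: 2560, 2552, 1832 bp.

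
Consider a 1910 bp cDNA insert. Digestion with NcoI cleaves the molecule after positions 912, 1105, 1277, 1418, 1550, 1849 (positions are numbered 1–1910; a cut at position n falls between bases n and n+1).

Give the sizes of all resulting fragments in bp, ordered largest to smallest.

912, 299, 193, 172, 141, 132, 61 bp

Linear molecule, 6 cuts → 7 fragments:
  912 − 0 = 912 bp
  1105 − 912 = 193 bp
  1277 − 1105 = 172 bp
  1418 − 1277 = 141 bp
  1550 − 1418 = 132 bp
  1849 − 1550 = 299 bp
  1910 − 1849 = 61 bp
Sorted largest to smallest: 912, 299, 193, 172, 141, 132, 61 bp.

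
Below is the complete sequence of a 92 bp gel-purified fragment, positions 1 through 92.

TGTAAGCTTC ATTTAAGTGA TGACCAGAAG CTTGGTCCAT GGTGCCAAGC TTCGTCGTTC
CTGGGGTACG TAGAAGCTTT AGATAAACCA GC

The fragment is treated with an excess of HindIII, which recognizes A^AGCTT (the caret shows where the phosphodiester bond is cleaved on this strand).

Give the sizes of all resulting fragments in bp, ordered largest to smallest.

27, 24, 19, 18, 4 bp

HindIII sites (AAGCTT) start at positions 4, 28, 47, 74.
HindIII cuts after the first base of each site, so after positions 4, 28, 47, 74.
Linear molecule, 4 cuts → 5 fragments:
  1–4 → 4 bp
  5–28 → 24 bp
  29–47 → 19 bp
  48–74 → 27 bp
  75–92 → 18 bp
Sorted largest to smallest: 27, 24, 19, 18, 4 bp.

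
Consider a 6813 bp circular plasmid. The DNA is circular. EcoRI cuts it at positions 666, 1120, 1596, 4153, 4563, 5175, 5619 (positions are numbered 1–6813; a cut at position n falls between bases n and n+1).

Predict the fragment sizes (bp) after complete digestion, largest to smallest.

2557, 1860, 612, 476, 454, 444, 410 bp

Circular molecule, 7 cuts → 7 fragments:
  1120 − 666 = 454 bp
  1596 − 1120 = 476 bp
  4153 − 1596 = 2557 bp
  4563 − 4153 = 410 bp
  5175 − 4563 = 612 bp
  5619 − 5175 = 444 bp
  wrap: 6813 − 5619 + 666 = 1860 bp
Sorted largest to smallest: 2557, 1860, 612, 476, 454, 444, 410 bp.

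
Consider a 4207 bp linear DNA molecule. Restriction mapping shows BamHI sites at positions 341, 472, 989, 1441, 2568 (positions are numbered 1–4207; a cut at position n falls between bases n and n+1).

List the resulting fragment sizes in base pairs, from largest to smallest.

Linear molecule, 5 cuts → 6 fragments:
  341 − 0 = 341 bp
  472 − 341 = 131 bp
  989 − 472 = 517 bp
  1441 − 989 = 452 bp
  2568 − 1441 = 1127 bp
  4207 − 2568 = 1639 bp
Sorted largest to smallest: 1639, 1127, 517, 452, 341, 131 bp.

1639, 1127, 517, 452, 341, 131 bp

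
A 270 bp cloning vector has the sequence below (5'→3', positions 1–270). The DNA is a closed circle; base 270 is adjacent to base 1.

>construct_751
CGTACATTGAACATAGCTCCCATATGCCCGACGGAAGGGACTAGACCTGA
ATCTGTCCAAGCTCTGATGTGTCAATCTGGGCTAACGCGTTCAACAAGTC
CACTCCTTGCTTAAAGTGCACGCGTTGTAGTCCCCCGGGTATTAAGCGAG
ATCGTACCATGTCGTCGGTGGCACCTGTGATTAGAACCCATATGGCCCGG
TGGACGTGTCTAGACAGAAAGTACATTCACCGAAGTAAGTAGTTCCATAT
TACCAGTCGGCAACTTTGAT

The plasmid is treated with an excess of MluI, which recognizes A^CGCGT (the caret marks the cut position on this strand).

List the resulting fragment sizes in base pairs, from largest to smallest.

MluI sites (ACGCGT) start at positions 85, 120.
MluI cuts after the first base of each site, so after positions 85, 120.
Circular molecule, 2 cuts → 2 fragments:
  86–120 → 35 bp
  121–270 then 1–85 → 150 + 85 = 235 bp
Sorted largest to smallest: 235, 35 bp.

235, 35 bp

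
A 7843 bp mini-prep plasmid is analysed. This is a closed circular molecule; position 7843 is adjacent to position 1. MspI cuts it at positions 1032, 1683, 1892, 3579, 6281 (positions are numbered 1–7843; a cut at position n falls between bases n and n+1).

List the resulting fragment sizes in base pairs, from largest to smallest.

Circular molecule, 5 cuts → 5 fragments:
  1683 − 1032 = 651 bp
  1892 − 1683 = 209 bp
  3579 − 1892 = 1687 bp
  6281 − 3579 = 2702 bp
  wrap: 7843 − 6281 + 1032 = 2594 bp
Sorted largest to smallest: 2702, 2594, 1687, 651, 209 bp.

2702, 2594, 1687, 651, 209 bp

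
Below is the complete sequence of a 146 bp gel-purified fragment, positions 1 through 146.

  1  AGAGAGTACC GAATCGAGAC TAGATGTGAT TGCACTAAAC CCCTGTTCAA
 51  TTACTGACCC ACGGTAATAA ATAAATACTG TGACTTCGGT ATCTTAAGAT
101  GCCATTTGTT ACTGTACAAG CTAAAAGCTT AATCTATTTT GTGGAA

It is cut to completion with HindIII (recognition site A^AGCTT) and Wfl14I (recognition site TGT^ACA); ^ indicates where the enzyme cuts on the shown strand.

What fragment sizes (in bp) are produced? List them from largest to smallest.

115, 21, 10 bp

The HindIII site (AAGCTT) starts at position 125.
HindIII cuts after the first base of each site, so after position 125.
The Wfl14I site (TGTACA) starts at position 113.
Wfl14I cuts after base 3 of each site, so after position 115.
Combined cut positions: 115, 125.
Linear molecule, 2 cuts → 3 fragments:
  1–115 → 115 bp
  116–125 → 10 bp
  126–146 → 21 bp
Sorted largest to smallest: 115, 21, 10 bp.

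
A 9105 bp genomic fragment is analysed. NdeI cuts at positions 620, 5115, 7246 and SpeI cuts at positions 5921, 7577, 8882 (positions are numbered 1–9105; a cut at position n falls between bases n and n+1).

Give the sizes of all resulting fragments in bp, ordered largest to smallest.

Combined cut positions (sorted): 620, 5115, 5921, 7246, 7577, 8882.
Linear molecule, 6 cuts → 7 fragments:
  620 − 0 = 620 bp
  5115 − 620 = 4495 bp
  5921 − 5115 = 806 bp
  7246 − 5921 = 1325 bp
  7577 − 7246 = 331 bp
  8882 − 7577 = 1305 bp
  9105 − 8882 = 223 bp
Sorted largest to smallest: 4495, 1325, 1305, 806, 620, 331, 223 bp.

4495, 1325, 1305, 806, 620, 331, 223 bp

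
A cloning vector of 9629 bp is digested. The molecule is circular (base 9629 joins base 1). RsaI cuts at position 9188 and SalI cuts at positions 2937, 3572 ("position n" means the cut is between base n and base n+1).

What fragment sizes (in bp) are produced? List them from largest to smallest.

Combined cut positions (sorted): 2937, 3572, 9188.
Circular molecule, 3 cuts → 3 fragments:
  3572 − 2937 = 635 bp
  9188 − 3572 = 5616 bp
  wrap: 9629 − 9188 + 2937 = 3378 bp
Sorted largest to smallest: 5616, 3378, 635 bp.

5616, 3378, 635 bp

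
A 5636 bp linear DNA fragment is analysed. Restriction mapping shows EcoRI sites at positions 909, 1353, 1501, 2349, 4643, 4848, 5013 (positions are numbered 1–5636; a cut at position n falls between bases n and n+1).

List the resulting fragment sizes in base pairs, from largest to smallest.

Linear molecule, 7 cuts → 8 fragments:
  909 − 0 = 909 bp
  1353 − 909 = 444 bp
  1501 − 1353 = 148 bp
  2349 − 1501 = 848 bp
  4643 − 2349 = 2294 bp
  4848 − 4643 = 205 bp
  5013 − 4848 = 165 bp
  5636 − 5013 = 623 bp
Sorted largest to smallest: 2294, 909, 848, 623, 444, 205, 165, 148 bp.

2294, 909, 848, 623, 444, 205, 165, 148 bp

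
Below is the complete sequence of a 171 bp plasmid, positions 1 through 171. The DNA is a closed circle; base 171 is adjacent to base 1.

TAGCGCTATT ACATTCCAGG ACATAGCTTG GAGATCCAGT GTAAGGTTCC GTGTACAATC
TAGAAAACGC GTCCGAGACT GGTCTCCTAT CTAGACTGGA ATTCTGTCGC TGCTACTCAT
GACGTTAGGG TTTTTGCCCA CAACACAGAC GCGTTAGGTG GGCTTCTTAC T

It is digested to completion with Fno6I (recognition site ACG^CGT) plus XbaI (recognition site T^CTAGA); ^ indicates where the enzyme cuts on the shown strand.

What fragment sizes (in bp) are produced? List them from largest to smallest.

Fno6I sites (ACGCGT) start at positions 67, 149.
Fno6I cuts after base 3 of each site, so after positions 69, 151.
XbaI sites (TCTAGA) start at positions 59, 90.
XbaI cuts after the first base of each site, so after positions 59, 90.
Combined cut positions: 59, 69, 90, 151.
Circular molecule, 4 cuts → 4 fragments:
  60–69 → 10 bp
  70–90 → 21 bp
  91–151 → 61 bp
  152–171 then 1–59 → 20 + 59 = 79 bp
Sorted largest to smallest: 79, 61, 21, 10 bp.

79, 61, 21, 10 bp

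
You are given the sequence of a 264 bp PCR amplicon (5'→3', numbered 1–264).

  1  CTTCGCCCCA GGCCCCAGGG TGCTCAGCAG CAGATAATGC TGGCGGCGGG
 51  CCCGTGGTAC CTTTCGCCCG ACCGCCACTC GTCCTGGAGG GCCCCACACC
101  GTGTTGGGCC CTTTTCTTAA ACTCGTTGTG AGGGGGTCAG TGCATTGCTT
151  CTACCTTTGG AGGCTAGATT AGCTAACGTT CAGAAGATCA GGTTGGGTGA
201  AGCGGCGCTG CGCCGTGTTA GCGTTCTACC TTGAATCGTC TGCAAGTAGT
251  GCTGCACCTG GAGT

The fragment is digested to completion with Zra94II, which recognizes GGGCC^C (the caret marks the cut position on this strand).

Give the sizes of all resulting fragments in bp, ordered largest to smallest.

154, 52, 41, 17 bp

Zra94II sites (GGGCCC) start at positions 48, 89, 106.
Zra94II cuts after base 5 of each site (before the last base), so after positions 52, 93, 110.
Linear molecule, 3 cuts → 4 fragments:
  1–52 → 52 bp
  53–93 → 41 bp
  94–110 → 17 bp
  111–264 → 154 bp
Sorted largest to smallest: 154, 52, 41, 17 bp.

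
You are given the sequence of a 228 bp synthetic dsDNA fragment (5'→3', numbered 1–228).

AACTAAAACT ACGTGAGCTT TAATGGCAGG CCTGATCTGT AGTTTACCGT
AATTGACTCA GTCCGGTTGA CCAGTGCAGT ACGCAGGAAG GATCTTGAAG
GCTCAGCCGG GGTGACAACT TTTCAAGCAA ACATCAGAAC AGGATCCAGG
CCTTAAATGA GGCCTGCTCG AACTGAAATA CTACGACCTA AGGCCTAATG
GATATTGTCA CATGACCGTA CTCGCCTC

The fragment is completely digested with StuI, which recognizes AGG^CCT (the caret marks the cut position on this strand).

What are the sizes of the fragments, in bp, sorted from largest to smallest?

120, 35, 31, 30, 12 bp

StuI sites (AGGCCT) start at positions 28, 148, 160, 191.
StuI cuts after base 3 of each site, so after positions 30, 150, 162, 193.
Linear molecule, 4 cuts → 5 fragments:
  1–30 → 30 bp
  31–150 → 120 bp
  151–162 → 12 bp
  163–193 → 31 bp
  194–228 → 35 bp
Sorted largest to smallest: 120, 35, 31, 30, 12 bp.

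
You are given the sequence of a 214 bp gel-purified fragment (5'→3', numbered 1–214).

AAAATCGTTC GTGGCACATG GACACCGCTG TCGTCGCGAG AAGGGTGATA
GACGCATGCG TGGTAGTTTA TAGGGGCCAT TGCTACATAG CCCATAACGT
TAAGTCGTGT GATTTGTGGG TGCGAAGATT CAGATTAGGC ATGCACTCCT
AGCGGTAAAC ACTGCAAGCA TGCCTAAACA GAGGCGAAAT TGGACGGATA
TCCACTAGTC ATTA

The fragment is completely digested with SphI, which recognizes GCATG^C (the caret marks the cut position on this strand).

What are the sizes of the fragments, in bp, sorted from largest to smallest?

85, 58, 42, 29 bp

SphI sites (GCATGC) start at positions 54, 139, 168.
SphI cuts after base 5 of each site (before the last base), so after positions 58, 143, 172.
Linear molecule, 3 cuts → 4 fragments:
  1–58 → 58 bp
  59–143 → 85 bp
  144–172 → 29 bp
  173–214 → 42 bp
Sorted largest to smallest: 85, 58, 42, 29 bp.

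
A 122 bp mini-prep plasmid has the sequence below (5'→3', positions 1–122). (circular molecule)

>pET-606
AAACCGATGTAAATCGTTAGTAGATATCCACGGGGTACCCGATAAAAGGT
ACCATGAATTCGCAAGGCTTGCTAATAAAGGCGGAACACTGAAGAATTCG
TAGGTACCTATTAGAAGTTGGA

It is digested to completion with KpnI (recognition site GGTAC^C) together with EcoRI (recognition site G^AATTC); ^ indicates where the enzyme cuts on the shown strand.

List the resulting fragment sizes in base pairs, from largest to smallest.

53, 38, 14, 13, 4 bp

KpnI sites (GGTACC) start at positions 34, 48, 103.
KpnI cuts after base 5 of each site (before the last base), so after positions 38, 52, 107.
EcoRI sites (GAATTC) start at positions 56, 94.
EcoRI cuts after the first base of each site, so after positions 56, 94.
Combined cut positions: 38, 52, 56, 94, 107.
Circular molecule, 5 cuts → 5 fragments:
  39–52 → 14 bp
  53–56 → 4 bp
  57–94 → 38 bp
  95–107 → 13 bp
  108–122 then 1–38 → 15 + 38 = 53 bp
Sorted largest to smallest: 53, 38, 14, 13, 4 bp.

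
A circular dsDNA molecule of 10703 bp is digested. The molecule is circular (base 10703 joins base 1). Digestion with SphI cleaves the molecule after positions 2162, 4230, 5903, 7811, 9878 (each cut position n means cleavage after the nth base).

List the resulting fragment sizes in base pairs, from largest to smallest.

2987, 2068, 2067, 1908, 1673 bp

Circular molecule, 5 cuts → 5 fragments:
  4230 − 2162 = 2068 bp
  5903 − 4230 = 1673 bp
  7811 − 5903 = 1908 bp
  9878 − 7811 = 2067 bp
  wrap: 10703 − 9878 + 2162 = 2987 bp
Sorted largest to smallest: 2987, 2068, 2067, 1908, 1673 bp.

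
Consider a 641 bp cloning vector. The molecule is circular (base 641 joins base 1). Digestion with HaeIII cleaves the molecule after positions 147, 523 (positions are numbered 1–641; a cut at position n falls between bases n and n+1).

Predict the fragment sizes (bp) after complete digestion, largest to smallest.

Circular molecule, 2 cuts → 2 fragments:
  523 − 147 = 376 bp
  wrap: 641 − 523 + 147 = 265 bp
Sorted largest to smallest: 376, 265 bp.

376, 265 bp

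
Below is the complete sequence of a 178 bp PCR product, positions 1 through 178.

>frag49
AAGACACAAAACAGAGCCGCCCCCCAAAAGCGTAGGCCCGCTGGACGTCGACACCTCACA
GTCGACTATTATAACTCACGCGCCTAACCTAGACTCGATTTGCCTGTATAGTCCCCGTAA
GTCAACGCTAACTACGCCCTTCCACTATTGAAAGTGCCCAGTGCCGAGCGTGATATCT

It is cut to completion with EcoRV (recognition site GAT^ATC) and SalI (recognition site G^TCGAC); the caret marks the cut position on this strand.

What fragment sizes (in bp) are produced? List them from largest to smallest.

113, 47, 14, 4 bp

The EcoRV site (GATATC) starts at position 172.
EcoRV cuts after base 3 of each site, so after position 174.
SalI sites (GTCGAC) start at positions 47, 61.
SalI cuts after the first base of each site, so after positions 47, 61.
Combined cut positions: 47, 61, 174.
Linear molecule, 3 cuts → 4 fragments:
  1–47 → 47 bp
  48–61 → 14 bp
  62–174 → 113 bp
  175–178 → 4 bp
Sorted largest to smallest: 113, 47, 14, 4 bp.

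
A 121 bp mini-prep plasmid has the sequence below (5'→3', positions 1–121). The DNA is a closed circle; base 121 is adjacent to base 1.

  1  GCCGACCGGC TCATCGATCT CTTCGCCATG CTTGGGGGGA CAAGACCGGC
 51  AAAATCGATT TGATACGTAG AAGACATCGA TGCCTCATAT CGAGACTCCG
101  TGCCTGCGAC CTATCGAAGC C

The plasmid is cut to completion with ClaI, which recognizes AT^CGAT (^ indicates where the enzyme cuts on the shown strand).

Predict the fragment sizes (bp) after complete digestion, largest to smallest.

ClaI sites (ATCGAT) start at positions 13, 54, 76.
ClaI cuts after base 2 of each site, so after positions 14, 55, 77.
Circular molecule, 3 cuts → 3 fragments:
  15–55 → 41 bp
  56–77 → 22 bp
  78–121 then 1–14 → 44 + 14 = 58 bp
Sorted largest to smallest: 58, 41, 22 bp.

58, 41, 22 bp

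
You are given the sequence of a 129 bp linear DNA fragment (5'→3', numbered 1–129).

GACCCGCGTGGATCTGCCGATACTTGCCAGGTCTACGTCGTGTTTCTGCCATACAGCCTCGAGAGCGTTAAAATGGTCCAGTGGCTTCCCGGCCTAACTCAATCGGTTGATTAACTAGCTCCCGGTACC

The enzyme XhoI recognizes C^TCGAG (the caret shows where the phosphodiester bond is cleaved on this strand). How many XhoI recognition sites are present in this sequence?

1

CTCGAG occurs starting at position 58.
XhoI cuts at 1 site.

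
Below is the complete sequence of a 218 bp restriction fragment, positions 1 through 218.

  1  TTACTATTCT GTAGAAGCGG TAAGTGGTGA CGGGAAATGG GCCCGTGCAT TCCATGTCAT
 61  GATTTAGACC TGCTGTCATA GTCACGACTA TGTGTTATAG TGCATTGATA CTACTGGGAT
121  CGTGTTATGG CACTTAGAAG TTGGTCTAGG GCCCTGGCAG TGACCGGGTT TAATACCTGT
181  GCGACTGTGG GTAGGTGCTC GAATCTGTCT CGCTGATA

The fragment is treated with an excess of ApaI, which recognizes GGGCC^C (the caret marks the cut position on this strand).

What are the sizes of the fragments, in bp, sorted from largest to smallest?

110, 65, 43 bp

ApaI sites (GGGCCC) start at positions 39, 149.
ApaI cuts after base 5 of each site (before the last base), so after positions 43, 153.
Linear molecule, 2 cuts → 3 fragments:
  1–43 → 43 bp
  44–153 → 110 bp
  154–218 → 65 bp
Sorted largest to smallest: 110, 65, 43 bp.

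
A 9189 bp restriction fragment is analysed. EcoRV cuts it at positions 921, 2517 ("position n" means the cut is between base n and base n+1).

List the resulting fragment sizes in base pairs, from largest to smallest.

6672, 1596, 921 bp

Linear molecule, 2 cuts → 3 fragments:
  921 − 0 = 921 bp
  2517 − 921 = 1596 bp
  9189 − 2517 = 6672 bp
Sorted largest to smallest: 6672, 1596, 921 bp.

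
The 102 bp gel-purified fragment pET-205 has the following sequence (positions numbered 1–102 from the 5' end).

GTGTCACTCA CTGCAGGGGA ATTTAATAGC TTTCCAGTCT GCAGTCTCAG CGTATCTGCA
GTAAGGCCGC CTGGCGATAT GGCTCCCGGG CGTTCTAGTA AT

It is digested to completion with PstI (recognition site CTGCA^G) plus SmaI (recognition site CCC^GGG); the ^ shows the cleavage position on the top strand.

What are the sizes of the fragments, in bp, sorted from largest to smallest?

28, 27, 17, 15, 15 bp

PstI sites (CTGCAG) start at positions 11, 39, 56.
PstI cuts after base 5 of each site (before the last base), so after positions 15, 43, 60.
The SmaI site (CCCGGG) starts at position 85.
SmaI cuts after base 3 of each site, so after position 87.
Combined cut positions: 15, 43, 60, 87.
Linear molecule, 4 cuts → 5 fragments:
  1–15 → 15 bp
  16–43 → 28 bp
  44–60 → 17 bp
  61–87 → 27 bp
  88–102 → 15 bp
Sorted largest to smallest: 28, 27, 17, 15, 15 bp.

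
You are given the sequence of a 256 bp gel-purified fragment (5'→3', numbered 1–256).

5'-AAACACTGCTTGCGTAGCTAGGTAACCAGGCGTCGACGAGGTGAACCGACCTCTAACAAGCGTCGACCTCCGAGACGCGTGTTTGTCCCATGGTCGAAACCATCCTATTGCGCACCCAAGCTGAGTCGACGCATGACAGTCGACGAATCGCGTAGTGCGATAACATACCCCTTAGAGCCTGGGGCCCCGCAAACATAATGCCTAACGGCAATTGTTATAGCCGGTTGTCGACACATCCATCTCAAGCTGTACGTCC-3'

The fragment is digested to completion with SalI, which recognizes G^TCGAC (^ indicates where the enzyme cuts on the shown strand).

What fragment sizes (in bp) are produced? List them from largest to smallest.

SalI sites (GTCGAC) start at positions 32, 62, 125, 139, 227.
SalI cuts after the first base of each site, so after positions 32, 62, 125, 139, 227.
Linear molecule, 5 cuts → 6 fragments:
  1–32 → 32 bp
  33–62 → 30 bp
  63–125 → 63 bp
  126–139 → 14 bp
  140–227 → 88 bp
  228–256 → 29 bp
Sorted largest to smallest: 88, 63, 32, 30, 29, 14 bp.

88, 63, 32, 30, 29, 14 bp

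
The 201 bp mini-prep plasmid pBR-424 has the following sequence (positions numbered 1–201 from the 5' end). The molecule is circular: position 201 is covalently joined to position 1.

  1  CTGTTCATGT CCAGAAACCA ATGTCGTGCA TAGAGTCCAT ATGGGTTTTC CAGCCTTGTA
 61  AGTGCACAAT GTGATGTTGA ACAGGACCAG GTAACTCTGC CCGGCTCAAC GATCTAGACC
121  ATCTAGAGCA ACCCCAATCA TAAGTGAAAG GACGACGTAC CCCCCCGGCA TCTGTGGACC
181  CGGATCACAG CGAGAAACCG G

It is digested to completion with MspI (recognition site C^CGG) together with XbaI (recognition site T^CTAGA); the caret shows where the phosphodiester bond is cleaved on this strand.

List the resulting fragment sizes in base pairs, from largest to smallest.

104, 43, 18, 15, 12, 9 bp

MspI sites (CCGG) start at positions 101, 165, 180, 198.
MspI cuts after the first base of each site, so after positions 101, 165, 180, 198.
XbaI sites (TCTAGA) start at positions 113, 122.
XbaI cuts after the first base of each site, so after positions 113, 122.
Combined cut positions: 101, 113, 122, 165, 180, 198.
Circular molecule, 6 cuts → 6 fragments:
  102–113 → 12 bp
  114–122 → 9 bp
  123–165 → 43 bp
  166–180 → 15 bp
  181–198 → 18 bp
  199–201 then 1–101 → 3 + 101 = 104 bp
Sorted largest to smallest: 104, 43, 18, 15, 12, 9 bp.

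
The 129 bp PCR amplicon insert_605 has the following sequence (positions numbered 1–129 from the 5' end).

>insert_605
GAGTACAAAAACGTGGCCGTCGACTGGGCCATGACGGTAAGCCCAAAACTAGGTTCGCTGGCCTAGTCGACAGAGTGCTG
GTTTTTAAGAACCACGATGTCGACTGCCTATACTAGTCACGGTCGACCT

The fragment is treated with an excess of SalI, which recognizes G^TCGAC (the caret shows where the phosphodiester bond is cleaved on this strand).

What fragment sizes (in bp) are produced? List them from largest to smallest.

47, 33, 23, 19, 7 bp

SalI sites (GTCGAC) start at positions 19, 66, 99, 122.
SalI cuts after the first base of each site, so after positions 19, 66, 99, 122.
Linear molecule, 4 cuts → 5 fragments:
  1–19 → 19 bp
  20–66 → 47 bp
  67–99 → 33 bp
  100–122 → 23 bp
  123–129 → 7 bp
Sorted largest to smallest: 47, 33, 23, 19, 7 bp.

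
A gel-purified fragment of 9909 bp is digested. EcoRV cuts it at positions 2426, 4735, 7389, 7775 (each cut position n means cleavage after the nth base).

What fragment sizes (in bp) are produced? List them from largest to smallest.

Linear molecule, 4 cuts → 5 fragments:
  2426 − 0 = 2426 bp
  4735 − 2426 = 2309 bp
  7389 − 4735 = 2654 bp
  7775 − 7389 = 386 bp
  9909 − 7775 = 2134 bp
Sorted largest to smallest: 2654, 2426, 2309, 2134, 386 bp.

2654, 2426, 2309, 2134, 386 bp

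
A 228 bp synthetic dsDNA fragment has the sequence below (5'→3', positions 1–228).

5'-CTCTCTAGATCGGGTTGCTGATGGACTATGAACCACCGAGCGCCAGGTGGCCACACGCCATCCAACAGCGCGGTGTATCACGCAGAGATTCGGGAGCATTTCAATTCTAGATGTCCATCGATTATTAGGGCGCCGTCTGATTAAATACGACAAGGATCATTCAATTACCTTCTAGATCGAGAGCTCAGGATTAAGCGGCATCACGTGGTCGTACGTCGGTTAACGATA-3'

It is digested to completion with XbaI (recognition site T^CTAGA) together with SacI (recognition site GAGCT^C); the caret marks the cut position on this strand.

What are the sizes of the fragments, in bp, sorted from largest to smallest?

XbaI sites (TCTAGA) start at positions 4, 106, 171.
XbaI cuts after the first base of each site, so after positions 4, 106, 171.
The SacI site (GAGCTC) starts at position 181.
SacI cuts after base 5 of each site (before the last base), so after position 185.
Combined cut positions: 4, 106, 171, 185.
Linear molecule, 4 cuts → 5 fragments:
  1–4 → 4 bp
  5–106 → 102 bp
  107–171 → 65 bp
  172–185 → 14 bp
  186–228 → 43 bp
Sorted largest to smallest: 102, 65, 43, 14, 4 bp.

102, 65, 43, 14, 4 bp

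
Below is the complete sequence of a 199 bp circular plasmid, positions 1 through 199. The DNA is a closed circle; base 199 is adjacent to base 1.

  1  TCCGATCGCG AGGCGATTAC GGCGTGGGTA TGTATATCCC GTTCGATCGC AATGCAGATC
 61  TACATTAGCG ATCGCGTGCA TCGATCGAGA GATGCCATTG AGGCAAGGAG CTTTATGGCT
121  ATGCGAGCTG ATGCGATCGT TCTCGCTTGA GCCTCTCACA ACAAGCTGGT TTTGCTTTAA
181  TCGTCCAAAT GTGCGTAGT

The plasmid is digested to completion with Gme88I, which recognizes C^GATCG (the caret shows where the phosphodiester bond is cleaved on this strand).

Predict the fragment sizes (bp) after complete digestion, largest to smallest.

68, 52, 41, 25, 13 bp

Gme88I sites (CGATCG) start at positions 3, 44, 69, 82, 134.
Gme88I cuts after the first base of each site, so after positions 3, 44, 69, 82, 134.
Circular molecule, 5 cuts → 5 fragments:
  4–44 → 41 bp
  45–69 → 25 bp
  70–82 → 13 bp
  83–134 → 52 bp
  135–199 then 1–3 → 65 + 3 = 68 bp
Sorted largest to smallest: 68, 52, 41, 25, 13 bp.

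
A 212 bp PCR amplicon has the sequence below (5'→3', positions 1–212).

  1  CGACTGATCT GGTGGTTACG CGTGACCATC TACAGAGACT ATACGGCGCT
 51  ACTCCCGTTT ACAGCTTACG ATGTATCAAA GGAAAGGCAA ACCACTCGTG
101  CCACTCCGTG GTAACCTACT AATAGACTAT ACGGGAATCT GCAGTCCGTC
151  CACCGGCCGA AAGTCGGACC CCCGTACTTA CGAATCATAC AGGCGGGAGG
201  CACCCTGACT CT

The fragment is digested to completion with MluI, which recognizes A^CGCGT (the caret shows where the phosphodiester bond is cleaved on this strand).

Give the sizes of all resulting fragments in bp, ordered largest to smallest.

194, 18 bp

The MluI site (ACGCGT) starts at position 18.
MluI cuts after the first base of each site, so after position 18.
Linear molecule, 1 cut → 2 fragments:
  1–18 → 18 bp
  19–212 → 194 bp
Sorted largest to smallest: 194, 18 bp.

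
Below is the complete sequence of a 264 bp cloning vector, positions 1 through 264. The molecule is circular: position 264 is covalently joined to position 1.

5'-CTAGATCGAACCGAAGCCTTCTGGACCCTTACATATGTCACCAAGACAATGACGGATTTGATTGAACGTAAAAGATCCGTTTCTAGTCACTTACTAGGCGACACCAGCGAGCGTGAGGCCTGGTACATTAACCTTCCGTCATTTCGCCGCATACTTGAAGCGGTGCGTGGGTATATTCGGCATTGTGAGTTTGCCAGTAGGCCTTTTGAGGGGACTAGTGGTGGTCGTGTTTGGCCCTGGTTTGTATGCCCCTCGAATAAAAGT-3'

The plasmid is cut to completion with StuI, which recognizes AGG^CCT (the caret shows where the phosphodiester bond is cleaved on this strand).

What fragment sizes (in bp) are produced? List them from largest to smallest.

181, 83 bp

StuI sites (AGGCCT) start at positions 116, 199.
StuI cuts after base 3 of each site, so after positions 118, 201.
Circular molecule, 2 cuts → 2 fragments:
  119–201 → 83 bp
  202–264 then 1–118 → 63 + 118 = 181 bp
Sorted largest to smallest: 181, 83 bp.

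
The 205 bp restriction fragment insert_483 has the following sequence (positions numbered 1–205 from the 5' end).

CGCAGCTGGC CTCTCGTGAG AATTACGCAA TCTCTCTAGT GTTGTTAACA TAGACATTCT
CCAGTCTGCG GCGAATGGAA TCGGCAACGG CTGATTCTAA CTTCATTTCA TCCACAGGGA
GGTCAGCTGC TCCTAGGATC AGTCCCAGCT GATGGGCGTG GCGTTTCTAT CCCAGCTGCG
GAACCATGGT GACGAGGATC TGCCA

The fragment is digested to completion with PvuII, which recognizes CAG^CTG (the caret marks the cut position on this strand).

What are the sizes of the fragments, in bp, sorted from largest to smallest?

PvuII sites (CAGCTG) start at positions 3, 124, 146, 173.
PvuII cuts after base 3 of each site, so after positions 5, 126, 148, 175.
Linear molecule, 4 cuts → 5 fragments:
  1–5 → 5 bp
  6–126 → 121 bp
  127–148 → 22 bp
  149–175 → 27 bp
  176–205 → 30 bp
Sorted largest to smallest: 121, 30, 27, 22, 5 bp.

121, 30, 27, 22, 5 bp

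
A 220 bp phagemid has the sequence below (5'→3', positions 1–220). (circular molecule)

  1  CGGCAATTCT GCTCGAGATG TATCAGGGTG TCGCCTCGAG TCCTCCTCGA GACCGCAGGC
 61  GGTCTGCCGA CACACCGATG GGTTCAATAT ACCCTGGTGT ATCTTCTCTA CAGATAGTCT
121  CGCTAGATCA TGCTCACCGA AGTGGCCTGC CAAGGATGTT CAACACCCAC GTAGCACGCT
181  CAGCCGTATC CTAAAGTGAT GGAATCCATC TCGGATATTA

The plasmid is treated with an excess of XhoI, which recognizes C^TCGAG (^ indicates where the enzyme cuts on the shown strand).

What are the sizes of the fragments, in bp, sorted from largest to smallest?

XhoI sites (CTCGAG) start at positions 12, 35, 46.
XhoI cuts after the first base of each site, so after positions 12, 35, 46.
Circular molecule, 3 cuts → 3 fragments:
  13–35 → 23 bp
  36–46 → 11 bp
  47–220 then 1–12 → 174 + 12 = 186 bp
Sorted largest to smallest: 186, 23, 11 bp.

186, 23, 11 bp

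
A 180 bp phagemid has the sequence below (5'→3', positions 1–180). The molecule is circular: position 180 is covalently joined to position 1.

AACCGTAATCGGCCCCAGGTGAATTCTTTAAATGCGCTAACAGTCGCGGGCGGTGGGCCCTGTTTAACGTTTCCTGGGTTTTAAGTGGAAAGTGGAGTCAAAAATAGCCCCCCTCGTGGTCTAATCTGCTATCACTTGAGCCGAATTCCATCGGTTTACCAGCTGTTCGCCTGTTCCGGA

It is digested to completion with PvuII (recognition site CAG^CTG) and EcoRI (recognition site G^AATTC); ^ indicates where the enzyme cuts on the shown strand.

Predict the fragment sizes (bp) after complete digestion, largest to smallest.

122, 39, 19 bp

The PvuII site (CAGCTG) starts at position 160.
PvuII cuts after base 3 of each site, so after position 162.
EcoRI sites (GAATTC) start at positions 21, 143.
EcoRI cuts after the first base of each site, so after positions 21, 143.
Combined cut positions: 21, 143, 162.
Circular molecule, 3 cuts → 3 fragments:
  22–143 → 122 bp
  144–162 → 19 bp
  163–180 then 1–21 → 18 + 21 = 39 bp
Sorted largest to smallest: 122, 39, 19 bp.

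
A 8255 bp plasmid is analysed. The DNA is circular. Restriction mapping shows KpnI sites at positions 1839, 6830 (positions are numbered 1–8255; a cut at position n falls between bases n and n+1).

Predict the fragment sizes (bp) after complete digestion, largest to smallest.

Circular molecule, 2 cuts → 2 fragments:
  6830 − 1839 = 4991 bp
  wrap: 8255 − 6830 + 1839 = 3264 bp
Sorted largest to smallest: 4991, 3264 bp.

4991, 3264 bp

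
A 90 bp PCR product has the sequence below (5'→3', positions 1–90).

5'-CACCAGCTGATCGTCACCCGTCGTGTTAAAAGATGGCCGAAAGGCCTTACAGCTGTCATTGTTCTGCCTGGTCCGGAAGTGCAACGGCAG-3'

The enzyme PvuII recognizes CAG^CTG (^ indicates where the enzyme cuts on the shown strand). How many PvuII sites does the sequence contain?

2

CAGCTG occurs starting at positions 4, 50.
PvuII cuts at 2 sites.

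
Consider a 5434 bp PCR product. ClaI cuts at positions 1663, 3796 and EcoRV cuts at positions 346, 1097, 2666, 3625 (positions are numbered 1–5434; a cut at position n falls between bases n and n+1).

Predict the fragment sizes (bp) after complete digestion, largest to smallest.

Combined cut positions (sorted): 346, 1097, 1663, 2666, 3625, 3796.
Linear molecule, 6 cuts → 7 fragments:
  346 − 0 = 346 bp
  1097 − 346 = 751 bp
  1663 − 1097 = 566 bp
  2666 − 1663 = 1003 bp
  3625 − 2666 = 959 bp
  3796 − 3625 = 171 bp
  5434 − 3796 = 1638 bp
Sorted largest to smallest: 1638, 1003, 959, 751, 566, 346, 171 bp.

1638, 1003, 959, 751, 566, 346, 171 bp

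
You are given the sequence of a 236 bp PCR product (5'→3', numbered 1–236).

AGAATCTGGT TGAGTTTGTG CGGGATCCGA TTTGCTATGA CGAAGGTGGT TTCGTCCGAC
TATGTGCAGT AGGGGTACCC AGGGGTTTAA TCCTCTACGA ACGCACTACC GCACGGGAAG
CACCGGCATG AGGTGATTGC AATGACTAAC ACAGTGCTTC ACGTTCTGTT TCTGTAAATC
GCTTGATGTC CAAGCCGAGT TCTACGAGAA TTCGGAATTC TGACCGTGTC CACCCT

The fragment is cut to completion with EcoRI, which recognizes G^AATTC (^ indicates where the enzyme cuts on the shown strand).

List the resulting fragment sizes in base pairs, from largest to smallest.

208, 21, 7 bp

EcoRI sites (GAATTC) start at positions 208, 215.
EcoRI cuts after the first base of each site, so after positions 208, 215.
Linear molecule, 2 cuts → 3 fragments:
  1–208 → 208 bp
  209–215 → 7 bp
  216–236 → 21 bp
Sorted largest to smallest: 208, 21, 7 bp.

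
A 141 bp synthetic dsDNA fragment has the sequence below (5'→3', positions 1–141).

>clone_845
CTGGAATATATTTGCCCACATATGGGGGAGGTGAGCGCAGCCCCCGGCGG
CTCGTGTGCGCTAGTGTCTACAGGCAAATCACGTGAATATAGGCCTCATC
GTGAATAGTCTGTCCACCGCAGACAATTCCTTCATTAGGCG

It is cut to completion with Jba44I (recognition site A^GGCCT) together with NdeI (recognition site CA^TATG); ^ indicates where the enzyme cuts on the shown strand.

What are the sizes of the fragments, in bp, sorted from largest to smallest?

71, 50, 20 bp

The Jba44I site (AGGCCT) starts at position 91.
Jba44I cuts after the first base of each site, so after position 91.
The NdeI site (CATATG) starts at position 19.
NdeI cuts after base 2 of each site, so after position 20.
Combined cut positions: 20, 91.
Linear molecule, 2 cuts → 3 fragments:
  1–20 → 20 bp
  21–91 → 71 bp
  92–141 → 50 bp
Sorted largest to smallest: 71, 50, 20 bp.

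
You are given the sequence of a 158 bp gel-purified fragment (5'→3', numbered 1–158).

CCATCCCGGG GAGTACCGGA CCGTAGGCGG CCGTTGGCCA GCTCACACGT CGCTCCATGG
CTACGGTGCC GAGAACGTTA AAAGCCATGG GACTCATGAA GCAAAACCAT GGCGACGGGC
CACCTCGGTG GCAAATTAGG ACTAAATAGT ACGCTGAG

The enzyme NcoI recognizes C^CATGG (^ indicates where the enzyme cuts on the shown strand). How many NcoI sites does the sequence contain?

3

CCATGG occurs starting at positions 55, 85, 107.
NcoI cuts at 3 sites.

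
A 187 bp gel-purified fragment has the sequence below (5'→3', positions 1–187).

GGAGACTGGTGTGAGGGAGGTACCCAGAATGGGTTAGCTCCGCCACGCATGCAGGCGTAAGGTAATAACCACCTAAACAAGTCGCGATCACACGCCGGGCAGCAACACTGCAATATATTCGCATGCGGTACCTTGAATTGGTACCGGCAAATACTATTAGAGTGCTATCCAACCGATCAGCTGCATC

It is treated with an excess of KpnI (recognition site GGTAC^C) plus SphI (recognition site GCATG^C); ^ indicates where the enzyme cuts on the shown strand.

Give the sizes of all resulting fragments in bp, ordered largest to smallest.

KpnI sites (GGTACC) start at positions 19, 127, 140.
KpnI cuts after base 5 of each site (before the last base), so after positions 23, 131, 144.
SphI sites (GCATGC) start at positions 47, 121.
SphI cuts after base 5 of each site (before the last base), so after positions 51, 125.
Combined cut positions: 23, 51, 125, 131, 144.
Linear molecule, 5 cuts → 6 fragments:
  1–23 → 23 bp
  24–51 → 28 bp
  52–125 → 74 bp
  126–131 → 6 bp
  132–144 → 13 bp
  145–187 → 43 bp
Sorted largest to smallest: 74, 43, 28, 23, 13, 6 bp.

74, 43, 28, 23, 13, 6 bp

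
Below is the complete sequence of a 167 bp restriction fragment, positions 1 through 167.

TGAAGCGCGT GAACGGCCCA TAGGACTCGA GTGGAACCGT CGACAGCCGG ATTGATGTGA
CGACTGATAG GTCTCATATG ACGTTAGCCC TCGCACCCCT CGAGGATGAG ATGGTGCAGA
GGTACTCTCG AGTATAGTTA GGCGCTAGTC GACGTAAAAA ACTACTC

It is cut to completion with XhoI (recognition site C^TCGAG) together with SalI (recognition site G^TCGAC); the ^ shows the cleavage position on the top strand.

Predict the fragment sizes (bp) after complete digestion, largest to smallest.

XhoI sites (CTCGAG) start at positions 26, 99, 127.
XhoI cuts after the first base of each site, so after positions 26, 99, 127.
SalI sites (GTCGAC) start at positions 39, 148.
SalI cuts after the first base of each site, so after positions 39, 148.
Combined cut positions: 26, 39, 99, 127, 148.
Linear molecule, 5 cuts → 6 fragments:
  1–26 → 26 bp
  27–39 → 13 bp
  40–99 → 60 bp
  100–127 → 28 bp
  128–148 → 21 bp
  149–167 → 19 bp
Sorted largest to smallest: 60, 28, 26, 21, 19, 13 bp.

60, 28, 26, 21, 19, 13 bp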